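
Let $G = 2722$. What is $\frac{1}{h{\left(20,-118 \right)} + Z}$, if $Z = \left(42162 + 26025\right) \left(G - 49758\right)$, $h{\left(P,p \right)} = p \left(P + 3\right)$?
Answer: $- \frac{1}{3207246446} \approx -3.1179 \cdot 10^{-10}$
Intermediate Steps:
$h{\left(P,p \right)} = p \left(3 + P\right)$
$Z = -3207243732$ ($Z = \left(42162 + 26025\right) \left(2722 - 49758\right) = 68187 \left(-47036\right) = -3207243732$)
$\frac{1}{h{\left(20,-118 \right)} + Z} = \frac{1}{- 118 \left(3 + 20\right) - 3207243732} = \frac{1}{\left(-118\right) 23 - 3207243732} = \frac{1}{-2714 - 3207243732} = \frac{1}{-3207246446} = - \frac{1}{3207246446}$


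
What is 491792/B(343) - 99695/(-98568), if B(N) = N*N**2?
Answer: 581646829103/568224904968 ≈ 1.0236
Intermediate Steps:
B(N) = N**3
491792/B(343) - 99695/(-98568) = 491792/(343**3) - 99695/(-98568) = 491792/40353607 - 99695*(-1/98568) = 491792*(1/40353607) + 99695/98568 = 70256/5764801 + 99695/98568 = 581646829103/568224904968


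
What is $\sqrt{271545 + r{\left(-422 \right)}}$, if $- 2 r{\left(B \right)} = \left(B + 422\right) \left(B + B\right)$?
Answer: $\sqrt{271545} \approx 521.1$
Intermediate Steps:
$r{\left(B \right)} = - B \left(422 + B\right)$ ($r{\left(B \right)} = - \frac{\left(B + 422\right) \left(B + B\right)}{2} = - \frac{\left(422 + B\right) 2 B}{2} = - \frac{2 B \left(422 + B\right)}{2} = - B \left(422 + B\right)$)
$\sqrt{271545 + r{\left(-422 \right)}} = \sqrt{271545 - - 422 \left(422 - 422\right)} = \sqrt{271545 - \left(-422\right) 0} = \sqrt{271545 + 0} = \sqrt{271545}$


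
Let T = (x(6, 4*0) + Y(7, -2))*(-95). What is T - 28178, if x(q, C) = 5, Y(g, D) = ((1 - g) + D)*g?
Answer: -23333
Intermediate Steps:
Y(g, D) = g*(1 + D - g) (Y(g, D) = (1 + D - g)*g = g*(1 + D - g))
T = 4845 (T = (5 + 7*(1 - 2 - 1*7))*(-95) = (5 + 7*(1 - 2 - 7))*(-95) = (5 + 7*(-8))*(-95) = (5 - 56)*(-95) = -51*(-95) = 4845)
T - 28178 = 4845 - 28178 = -23333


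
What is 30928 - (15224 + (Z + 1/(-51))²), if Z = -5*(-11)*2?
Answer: 9385223/2601 ≈ 3608.3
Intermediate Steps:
Z = 110 (Z = 55*2 = 110)
30928 - (15224 + (Z + 1/(-51))²) = 30928 - (15224 + (110 + 1/(-51))²) = 30928 - (15224 + (110 - 1/51)²) = 30928 - (15224 + (5609/51)²) = 30928 - (15224 + 31460881/2601) = 30928 - 1*71058505/2601 = 30928 - 71058505/2601 = 9385223/2601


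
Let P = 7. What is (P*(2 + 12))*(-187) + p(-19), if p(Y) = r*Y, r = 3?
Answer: -18383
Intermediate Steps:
p(Y) = 3*Y
(P*(2 + 12))*(-187) + p(-19) = (7*(2 + 12))*(-187) + 3*(-19) = (7*14)*(-187) - 57 = 98*(-187) - 57 = -18326 - 57 = -18383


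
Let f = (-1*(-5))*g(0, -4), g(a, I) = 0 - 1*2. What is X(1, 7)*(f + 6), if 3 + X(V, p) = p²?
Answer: -184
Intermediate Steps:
g(a, I) = -2 (g(a, I) = 0 - 2 = -2)
X(V, p) = -3 + p²
f = -10 (f = -1*(-5)*(-2) = 5*(-2) = -10)
X(1, 7)*(f + 6) = (-3 + 7²)*(-10 + 6) = (-3 + 49)*(-4) = 46*(-4) = -184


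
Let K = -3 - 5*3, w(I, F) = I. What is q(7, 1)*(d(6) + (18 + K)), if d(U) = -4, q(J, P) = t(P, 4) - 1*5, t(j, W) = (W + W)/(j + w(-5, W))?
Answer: 28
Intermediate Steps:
t(j, W) = 2*W/(-5 + j) (t(j, W) = (W + W)/(j - 5) = (2*W)/(-5 + j) = 2*W/(-5 + j))
q(J, P) = -5 + 8/(-5 + P) (q(J, P) = 2*4/(-5 + P) - 1*5 = 8/(-5 + P) - 5 = -5 + 8/(-5 + P))
K = -18 (K = -3 - 15 = -18)
q(7, 1)*(d(6) + (18 + K)) = ((33 - 5*1)/(-5 + 1))*(-4 + (18 - 18)) = ((33 - 5)/(-4))*(-4 + 0) = -1/4*28*(-4) = -7*(-4) = 28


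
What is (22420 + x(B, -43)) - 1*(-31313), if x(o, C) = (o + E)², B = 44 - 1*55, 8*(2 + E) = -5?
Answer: 3450793/64 ≈ 53919.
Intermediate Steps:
E = -21/8 (E = -2 + (⅛)*(-5) = -2 - 5/8 = -21/8 ≈ -2.6250)
B = -11 (B = 44 - 55 = -11)
x(o, C) = (-21/8 + o)² (x(o, C) = (o - 21/8)² = (-21/8 + o)²)
(22420 + x(B, -43)) - 1*(-31313) = (22420 + (-21 + 8*(-11))²/64) - 1*(-31313) = (22420 + (-21 - 88)²/64) + 31313 = (22420 + (1/64)*(-109)²) + 31313 = (22420 + (1/64)*11881) + 31313 = (22420 + 11881/64) + 31313 = 1446761/64 + 31313 = 3450793/64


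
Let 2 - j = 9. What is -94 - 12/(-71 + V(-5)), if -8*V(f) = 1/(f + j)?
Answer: -639458/6815 ≈ -93.831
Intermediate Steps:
j = -7 (j = 2 - 1*9 = 2 - 9 = -7)
V(f) = -1/(8*(-7 + f)) (V(f) = -1/(8*(f - 7)) = -1/(8*(-7 + f)))
-94 - 12/(-71 + V(-5)) = -94 - 12/(-71 - 1/(-56 + 8*(-5))) = -94 - 12/(-71 - 1/(-56 - 40)) = -94 - 12/(-71 - 1/(-96)) = -94 - 12/(-71 - 1*(-1/96)) = -94 - 12/(-71 + 1/96) = -94 - 12/(-6815/96) = -94 - 96/6815*(-12) = -94 + 1152/6815 = -639458/6815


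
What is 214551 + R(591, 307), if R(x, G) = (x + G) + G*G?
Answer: 309698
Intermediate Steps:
R(x, G) = G + x + G**2 (R(x, G) = (G + x) + G**2 = G + x + G**2)
214551 + R(591, 307) = 214551 + (307 + 591 + 307**2) = 214551 + (307 + 591 + 94249) = 214551 + 95147 = 309698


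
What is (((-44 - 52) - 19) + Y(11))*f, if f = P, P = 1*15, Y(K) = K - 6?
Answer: -1650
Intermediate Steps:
Y(K) = -6 + K
P = 15
f = 15
(((-44 - 52) - 19) + Y(11))*f = (((-44 - 52) - 19) + (-6 + 11))*15 = ((-96 - 19) + 5)*15 = (-115 + 5)*15 = -110*15 = -1650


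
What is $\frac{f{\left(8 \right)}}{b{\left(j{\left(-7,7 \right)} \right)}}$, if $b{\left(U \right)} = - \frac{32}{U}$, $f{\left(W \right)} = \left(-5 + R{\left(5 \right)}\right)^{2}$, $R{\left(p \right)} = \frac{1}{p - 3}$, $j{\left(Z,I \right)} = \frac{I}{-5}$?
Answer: $\frac{567}{640} \approx 0.88594$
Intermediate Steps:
$j{\left(Z,I \right)} = - \frac{I}{5}$ ($j{\left(Z,I \right)} = I \left(- \frac{1}{5}\right) = - \frac{I}{5}$)
$R{\left(p \right)} = \frac{1}{-3 + p}$
$f{\left(W \right)} = \frac{81}{4}$ ($f{\left(W \right)} = \left(-5 + \frac{1}{-3 + 5}\right)^{2} = \left(-5 + \frac{1}{2}\right)^{2} = \left(- \frac{9}{2}\right)^{2} = \frac{81}{4}$)
$\frac{f{\left(8 \right)}}{b{\left(j{\left(-7,7 \right)} \right)}} = \frac{81}{4 \left(- \frac{32}{\left(- \frac{1}{5}\right) 7}\right)} = \frac{81}{4 \left(- \frac{32}{- \frac{7}{5}}\right)} = \frac{81}{4 \left(\left(-32\right) \left(- \frac{5}{7}\right)\right)} = \frac{81}{4 \cdot \frac{160}{7}} = \frac{81}{4} \cdot \frac{7}{160} = \frac{567}{640}$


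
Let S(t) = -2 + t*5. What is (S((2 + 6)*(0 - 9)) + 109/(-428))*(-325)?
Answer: 50389625/428 ≈ 1.1773e+5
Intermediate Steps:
S(t) = -2 + 5*t
(S((2 + 6)*(0 - 9)) + 109/(-428))*(-325) = ((-2 + 5*((2 + 6)*(0 - 9))) + 109/(-428))*(-325) = ((-2 + 5*(8*(-9))) + 109*(-1/428))*(-325) = ((-2 + 5*(-72)) - 109/428)*(-325) = ((-2 - 360) - 109/428)*(-325) = (-362 - 109/428)*(-325) = -155045/428*(-325) = 50389625/428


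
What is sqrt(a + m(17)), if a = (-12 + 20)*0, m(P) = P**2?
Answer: 17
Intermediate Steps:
a = 0 (a = 8*0 = 0)
sqrt(a + m(17)) = sqrt(0 + 17**2) = sqrt(0 + 289) = sqrt(289) = 17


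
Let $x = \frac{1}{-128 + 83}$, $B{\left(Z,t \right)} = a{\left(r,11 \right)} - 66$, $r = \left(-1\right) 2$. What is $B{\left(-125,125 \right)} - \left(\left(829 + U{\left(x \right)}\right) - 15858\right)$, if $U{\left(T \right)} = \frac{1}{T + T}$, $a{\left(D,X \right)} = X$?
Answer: $\frac{29993}{2} \approx 14997.0$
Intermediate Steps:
$r = -2$
$B{\left(Z,t \right)} = -55$ ($B{\left(Z,t \right)} = 11 - 66 = -55$)
$x = - \frac{1}{45}$ ($x = \frac{1}{-45} = - \frac{1}{45} \approx -0.022222$)
$U{\left(T \right)} = \frac{1}{2 T}$
$B{\left(-125,125 \right)} - \left(\left(829 + U{\left(x \right)}\right) - 15858\right) = -55 - \left(\left(829 + \frac{1}{2 \left(- \frac{1}{45}\right)}\right) - 15858\right) = -55 - \left(\left(829 + \frac{1}{2} \left(-45\right)\right) - 15858\right) = -55 - \left(\left(829 - \frac{45}{2}\right) - 15858\right) = -55 - \left(\frac{1613}{2} - 15858\right) = -55 - - \frac{30103}{2} = -55 + \frac{30103}{2} = \frac{29993}{2}$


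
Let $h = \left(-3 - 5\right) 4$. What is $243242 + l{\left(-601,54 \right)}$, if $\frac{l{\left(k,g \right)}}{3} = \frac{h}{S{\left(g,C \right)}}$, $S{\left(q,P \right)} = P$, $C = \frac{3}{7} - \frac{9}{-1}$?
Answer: $\frac{2675550}{11} \approx 2.4323 \cdot 10^{5}$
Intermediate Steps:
$C = \frac{66}{7}$ ($C = 3 \cdot \frac{1}{7} - -9 = \frac{3}{7} + 9 = \frac{66}{7} \approx 9.4286$)
$h = -32$ ($h = \left(-8\right) 4 = -32$)
$l{\left(k,g \right)} = - \frac{112}{11}$ ($l{\left(k,g \right)} = 3 \left(- \frac{32}{\frac{66}{7}}\right) = 3 \left(\left(-32\right) \frac{7}{66}\right) = 3 \left(- \frac{112}{33}\right) = - \frac{112}{11}$)
$243242 + l{\left(-601,54 \right)} = 243242 - \frac{112}{11} = \frac{2675550}{11}$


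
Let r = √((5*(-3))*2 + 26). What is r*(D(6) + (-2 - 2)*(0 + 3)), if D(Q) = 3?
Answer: -18*I ≈ -18.0*I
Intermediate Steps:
r = 2*I (r = √(-15*2 + 26) = √(-30 + 26) = √(-4) = 2*I ≈ 2.0*I)
r*(D(6) + (-2 - 2)*(0 + 3)) = (2*I)*(3 + (-2 - 2)*(0 + 3)) = (2*I)*(3 - 4*3) = (2*I)*(3 - 12) = (2*I)*(-9) = -18*I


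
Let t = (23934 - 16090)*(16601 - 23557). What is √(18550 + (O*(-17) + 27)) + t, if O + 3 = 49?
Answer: -54562864 + √17795 ≈ -5.4563e+7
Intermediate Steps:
O = 46 (O = -3 + 49 = 46)
t = -54562864 (t = 7844*(-6956) = -54562864)
√(18550 + (O*(-17) + 27)) + t = √(18550 + (46*(-17) + 27)) - 54562864 = √(18550 + (-782 + 27)) - 54562864 = √(18550 - 755) - 54562864 = √17795 - 54562864 = -54562864 + √17795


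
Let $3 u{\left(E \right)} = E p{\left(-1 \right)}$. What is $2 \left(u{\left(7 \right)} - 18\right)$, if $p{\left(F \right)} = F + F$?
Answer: $- \frac{136}{3} \approx -45.333$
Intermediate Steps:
$p{\left(F \right)} = 2 F$
$u{\left(E \right)} = - \frac{2 E}{3}$ ($u{\left(E \right)} = \frac{E 2 \left(-1\right)}{3} = \frac{E \left(-2\right)}{3} = \frac{\left(-2\right) E}{3} = - \frac{2 E}{3}$)
$2 \left(u{\left(7 \right)} - 18\right) = 2 \left(\left(- \frac{2}{3}\right) 7 - 18\right) = 2 \left(- \frac{14}{3} - 18\right) = 2 \left(- \frac{68}{3}\right) = - \frac{136}{3}$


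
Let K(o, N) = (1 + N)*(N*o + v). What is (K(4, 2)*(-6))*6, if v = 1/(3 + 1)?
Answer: -891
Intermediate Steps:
v = 1/4 ≈ 0.25000
K(o, N) = (1 + N)*(1/4 + N*o) (K(o, N) = (1 + N)*(N*o + 1/4) = (1 + N)*(1/4 + N*o))
(K(4, 2)*(-6))*6 = ((1/4 + (1/4)*2 + 2*4 + 4*2**2)*(-6))*6 = ((1/4 + 1/2 + 8 + 4*4)*(-6))*6 = ((1/4 + 1/2 + 8 + 16)*(-6))*6 = ((99/4)*(-6))*6 = -297/2*6 = -891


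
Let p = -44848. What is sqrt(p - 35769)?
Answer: I*sqrt(80617) ≈ 283.93*I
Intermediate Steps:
sqrt(p - 35769) = sqrt(-44848 - 35769) = sqrt(-80617) = I*sqrt(80617)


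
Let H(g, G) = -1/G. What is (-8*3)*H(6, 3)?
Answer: 8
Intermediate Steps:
(-8*3)*H(6, 3) = (-8*3)*(-1/3) = -(-24)/3 = -24*(-⅓) = 8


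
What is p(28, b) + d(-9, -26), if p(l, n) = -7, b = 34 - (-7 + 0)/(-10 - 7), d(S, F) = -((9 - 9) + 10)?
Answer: -17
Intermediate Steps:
d(S, F) = -10 (d(S, F) = -(0 + 10) = -1*10 = -10)
b = 571/17 (b = 34 - (-7)/(-17) = 34 - (-7)*(-1)/17 = 34 - 1*7/17 = 34 - 7/17 = 571/17 ≈ 33.588)
p(28, b) + d(-9, -26) = -7 - 10 = -17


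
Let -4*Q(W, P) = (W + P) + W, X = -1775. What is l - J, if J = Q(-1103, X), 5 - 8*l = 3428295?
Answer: -859063/2 ≈ -4.2953e+5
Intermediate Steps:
l = -1714145/4 (l = 5/8 - 1/8*3428295 = 5/8 - 3428295/8 = -1714145/4 ≈ -4.2854e+5)
Q(W, P) = -W/2 - P/4 (Q(W, P) = -((W + P) + W)/4 = -((P + W) + W)/4 = -(P + 2*W)/4 = -W/2 - P/4)
J = 3981/4 (J = -1/2*(-1103) - 1/4*(-1775) = 1103/2 + 1775/4 = 3981/4 ≈ 995.25)
l - J = -1714145/4 - 1*3981/4 = -1714145/4 - 3981/4 = -859063/2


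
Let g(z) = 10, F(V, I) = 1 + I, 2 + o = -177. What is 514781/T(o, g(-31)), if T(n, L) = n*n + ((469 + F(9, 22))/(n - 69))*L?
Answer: 15958211/992656 ≈ 16.076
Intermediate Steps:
o = -179 (o = -2 - 177 = -179)
T(n, L) = n² + 492*L/(-69 + n) (T(n, L) = n*n + ((469 + (1 + 22))/(n - 69))*L = n² + ((469 + 23)/(-69 + n))*L = n² + (492/(-69 + n))*L = n² + 492*L/(-69 + n))
514781/T(o, g(-31)) = 514781/((((-179)³ - 69*(-179)² + 492*10)/(-69 - 179))) = 514781/(((-5735339 - 69*32041 + 4920)/(-248))) = 514781/((-(-5735339 - 2210829 + 4920)/248)) = 514781/((-1/248*(-7941248))) = 514781/(992656/31) = 514781*(31/992656) = 15958211/992656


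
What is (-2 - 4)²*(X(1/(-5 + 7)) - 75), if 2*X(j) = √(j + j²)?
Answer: -2700 + 9*√3 ≈ -2684.4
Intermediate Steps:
X(j) = √(j + j²)/2
(-2 - 4)²*(X(1/(-5 + 7)) - 75) = (-2 - 4)²*(√((1 + 1/(-5 + 7))/(-5 + 7))/2 - 75) = (-6)²*(√((1 + 1/2)/2)/2 - 75) = 36*(√((1 + ½)/2)/2 - 75) = 36*(√((½)*(3/2))/2 - 75) = 36*(√(¾)/2 - 75) = 36*((√3/2)/2 - 75) = 36*(√3/4 - 75) = 36*(-75 + √3/4) = -2700 + 9*√3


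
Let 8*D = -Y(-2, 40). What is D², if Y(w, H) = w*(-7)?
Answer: 49/16 ≈ 3.0625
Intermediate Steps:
Y(w, H) = -7*w
D = -7/4 (D = (-(-7)*(-2))/8 = (-1*14)/8 = (⅛)*(-14) = -7/4 ≈ -1.7500)
D² = (-7/4)² = 49/16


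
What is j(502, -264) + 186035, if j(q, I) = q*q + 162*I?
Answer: 395271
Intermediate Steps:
j(q, I) = q² + 162*I
j(502, -264) + 186035 = (502² + 162*(-264)) + 186035 = (252004 - 42768) + 186035 = 209236 + 186035 = 395271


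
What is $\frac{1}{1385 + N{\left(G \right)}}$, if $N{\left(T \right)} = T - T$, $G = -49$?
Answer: $\frac{1}{1385} \approx 0.00072202$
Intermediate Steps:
$N{\left(T \right)} = 0$
$\frac{1}{1385 + N{\left(G \right)}} = \frac{1}{1385 + 0} = \frac{1}{1385}$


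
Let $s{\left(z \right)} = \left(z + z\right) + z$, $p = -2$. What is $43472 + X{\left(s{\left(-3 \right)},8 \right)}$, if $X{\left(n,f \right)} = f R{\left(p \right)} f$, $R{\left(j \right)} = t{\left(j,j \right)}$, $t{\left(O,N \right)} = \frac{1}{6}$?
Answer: $\frac{130448}{3} \approx 43483.0$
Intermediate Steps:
$t{\left(O,N \right)} = \frac{1}{6}$
$R{\left(j \right)} = \frac{1}{6}$
$s{\left(z \right)} = 3 z$ ($s{\left(z \right)} = 2 z + z = 3 z$)
$X{\left(n,f \right)} = \frac{f^{2}}{6}$ ($X{\left(n,f \right)} = f \frac{1}{6} f = \frac{f}{6} f = \frac{f^{2}}{6}$)
$43472 + X{\left(s{\left(-3 \right)},8 \right)} = 43472 + \frac{8^{2}}{6} = 43472 + \frac{1}{6} \cdot 64 = 43472 + \frac{32}{3} = \frac{130448}{3}$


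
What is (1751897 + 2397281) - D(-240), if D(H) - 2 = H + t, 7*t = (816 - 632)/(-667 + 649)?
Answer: 261413300/63 ≈ 4.1494e+6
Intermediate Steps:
t = -92/63 (t = ((816 - 632)/(-667 + 649))/7 = (184/(-18))/7 = (184*(-1/18))/7 = (⅐)*(-92/9) = -92/63 ≈ -1.4603)
D(H) = 34/63 + H (D(H) = 2 + (H - 92/63) = 2 + (-92/63 + H) = 34/63 + H)
(1751897 + 2397281) - D(-240) = (1751897 + 2397281) - (34/63 - 240) = 4149178 - 1*(-15086/63) = 4149178 + 15086/63 = 261413300/63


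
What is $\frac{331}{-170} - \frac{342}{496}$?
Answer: $- \frac{55579}{21080} \approx -2.6366$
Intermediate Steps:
$\frac{331}{-170} - \frac{342}{496} = 331 \left(- \frac{1}{170}\right) - \frac{171}{248} = - \frac{331}{170} - \frac{171}{248} = - \frac{55579}{21080}$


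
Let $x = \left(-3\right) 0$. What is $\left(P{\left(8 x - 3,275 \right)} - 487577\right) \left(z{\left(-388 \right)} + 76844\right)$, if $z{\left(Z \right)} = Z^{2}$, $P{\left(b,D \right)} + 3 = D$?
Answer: $-110807309340$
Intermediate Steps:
$x = 0$
$P{\left(b,D \right)} = -3 + D$
$\left(P{\left(8 x - 3,275 \right)} - 487577\right) \left(z{\left(-388 \right)} + 76844\right) = \left(\left(-3 + 275\right) - 487577\right) \left(\left(-388\right)^{2} + 76844\right) = \left(272 - 487577\right) \left(150544 + 76844\right) = \left(-487305\right) 227388 = -110807309340$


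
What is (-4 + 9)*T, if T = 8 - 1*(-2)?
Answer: 50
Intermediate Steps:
T = 10 (T = 8 + 2 = 10)
(-4 + 9)*T = (-4 + 9)*10 = 5*10 = 50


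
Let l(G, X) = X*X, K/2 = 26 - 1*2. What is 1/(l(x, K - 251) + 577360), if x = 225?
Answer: 1/618569 ≈ 1.6166e-6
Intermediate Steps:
K = 48 (K = 2*(26 - 1*2) = 2*(26 - 2) = 2*24 = 48)
l(G, X) = X**2
1/(l(x, K - 251) + 577360) = 1/((48 - 251)**2 + 577360) = 1/((-203)**2 + 577360) = 1/(41209 + 577360) = 1/618569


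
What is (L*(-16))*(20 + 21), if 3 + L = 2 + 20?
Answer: -12464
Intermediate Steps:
L = 19 (L = -3 + (2 + 20) = -3 + 22 = 19)
(L*(-16))*(20 + 21) = (19*(-16))*(20 + 21) = -304*41 = -12464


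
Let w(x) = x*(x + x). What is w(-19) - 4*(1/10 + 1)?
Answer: 3588/5 ≈ 717.60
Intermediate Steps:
w(x) = 2*x² (w(x) = x*(2*x) = 2*x²)
w(-19) - 4*(1/10 + 1) = 2*(-19)² - 4*(1/10 + 1) = 2*361 - 4*(⅒ + 1) = 722 - 4*11/10 = 722 - 1*22/5 = 722 - 22/5 = 3588/5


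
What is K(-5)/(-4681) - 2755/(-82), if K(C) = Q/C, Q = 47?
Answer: 64484629/1919210 ≈ 33.600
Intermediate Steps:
K(C) = 47/C
K(-5)/(-4681) - 2755/(-82) = (47/(-5))/(-4681) - 2755/(-82) = (47*(-⅕))*(-1/4681) - 2755*(-1/82) = -47/5*(-1/4681) + 2755/82 = 47/23405 + 2755/82 = 64484629/1919210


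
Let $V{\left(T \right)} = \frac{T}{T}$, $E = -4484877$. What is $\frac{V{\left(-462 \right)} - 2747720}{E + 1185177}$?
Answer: $\frac{2747719}{3299700} \approx 0.83272$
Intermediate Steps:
$V{\left(T \right)} = 1$
$\frac{V{\left(-462 \right)} - 2747720}{E + 1185177} = \frac{1 - 2747720}{-4484877 + 1185177} = - \frac{2747719}{-3299700} = \left(-2747719\right) \left(- \frac{1}{3299700}\right) = \frac{2747719}{3299700}$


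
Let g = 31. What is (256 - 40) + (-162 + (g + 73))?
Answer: 158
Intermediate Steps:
(256 - 40) + (-162 + (g + 73)) = (256 - 40) + (-162 + (31 + 73)) = 216 + (-162 + 104) = 216 - 58 = 158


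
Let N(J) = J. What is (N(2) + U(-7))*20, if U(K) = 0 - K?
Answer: 180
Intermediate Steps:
U(K) = -K
(N(2) + U(-7))*20 = (2 - 1*(-7))*20 = (2 + 7)*20 = 9*20 = 180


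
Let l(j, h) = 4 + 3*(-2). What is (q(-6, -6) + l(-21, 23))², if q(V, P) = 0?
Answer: 4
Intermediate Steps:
l(j, h) = -2 (l(j, h) = 4 - 6 = -2)
(q(-6, -6) + l(-21, 23))² = (0 - 2)² = (-2)² = 4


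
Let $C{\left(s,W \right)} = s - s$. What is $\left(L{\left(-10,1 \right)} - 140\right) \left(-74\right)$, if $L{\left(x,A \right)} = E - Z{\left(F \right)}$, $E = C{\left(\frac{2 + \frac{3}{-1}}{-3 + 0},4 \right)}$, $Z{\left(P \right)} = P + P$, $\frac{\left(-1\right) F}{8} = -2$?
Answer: $12728$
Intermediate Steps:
$F = 16$ ($F = \left(-8\right) \left(-2\right) = 16$)
$C{\left(s,W \right)} = 0$
$Z{\left(P \right)} = 2 P$
$E = 0$
$L{\left(x,A \right)} = -32$ ($L{\left(x,A \right)} = 0 - 2 \cdot 16 = 0 - 32 = -32$)
$\left(L{\left(-10,1 \right)} - 140\right) \left(-74\right) = \left(-32 - 140\right) \left(-74\right) = \left(-172\right) \left(-74\right) = 12728$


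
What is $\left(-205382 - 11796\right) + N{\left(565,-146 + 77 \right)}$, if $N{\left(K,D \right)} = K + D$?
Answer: $-216682$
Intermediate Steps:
$N{\left(K,D \right)} = D + K$
$\left(-205382 - 11796\right) + N{\left(565,-146 + 77 \right)} = \left(-205382 - 11796\right) + \left(\left(-146 + 77\right) + 565\right) = -217178 + \left(-69 + 565\right) = -217178 + 496 = -216682$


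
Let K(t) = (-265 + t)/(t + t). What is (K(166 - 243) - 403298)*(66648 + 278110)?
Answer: -10706037361450/77 ≈ -1.3904e+11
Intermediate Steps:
K(t) = (-265 + t)/(2*t) (K(t) = (-265 + t)/((2*t)) = (-265 + t)*(1/(2*t)) = (-265 + t)/(2*t))
(K(166 - 243) - 403298)*(66648 + 278110) = ((-265 + (166 - 243))/(2*(166 - 243)) - 403298)*(66648 + 278110) = ((½)*(-265 - 77)/(-77) - 403298)*344758 = ((½)*(-1/77)*(-342) - 403298)*344758 = (171/77 - 403298)*344758 = -31053775/77*344758 = -10706037361450/77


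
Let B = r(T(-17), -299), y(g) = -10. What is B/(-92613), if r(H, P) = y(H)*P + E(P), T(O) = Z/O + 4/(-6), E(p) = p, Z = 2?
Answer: -897/30871 ≈ -0.029056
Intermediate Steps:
T(O) = -2/3 + 2/O (T(O) = 2/O + 4/(-6) = 2/O + 4*(-1/6) = 2/O - 2/3 = -2/3 + 2/O)
r(H, P) = -9*P (r(H, P) = -10*P + P = -9*P)
B = 2691 (B = -9*(-299) = 2691)
B/(-92613) = 2691/(-92613) = 2691*(-1/92613) = -897/30871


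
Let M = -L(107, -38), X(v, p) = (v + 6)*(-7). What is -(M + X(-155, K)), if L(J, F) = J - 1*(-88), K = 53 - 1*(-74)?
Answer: -848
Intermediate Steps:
K = 127 (K = 53 + 74 = 127)
X(v, p) = -42 - 7*v (X(v, p) = (6 + v)*(-7) = -42 - 7*v)
L(J, F) = 88 + J (L(J, F) = J + 88 = 88 + J)
M = -195 (M = -(88 + 107) = -1*195 = -195)
-(M + X(-155, K)) = -(-195 + (-42 - 7*(-155))) = -(-195 + (-42 + 1085)) = -(-195 + 1043) = -1*848 = -848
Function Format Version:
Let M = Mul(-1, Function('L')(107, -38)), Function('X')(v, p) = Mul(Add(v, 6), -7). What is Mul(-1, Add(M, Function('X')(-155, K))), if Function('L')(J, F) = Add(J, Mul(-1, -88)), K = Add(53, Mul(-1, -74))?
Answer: -848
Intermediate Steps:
K = 127 (K = Add(53, 74) = 127)
Function('X')(v, p) = Add(-42, Mul(-7, v)) (Function('X')(v, p) = Mul(Add(6, v), -7) = Add(-42, Mul(-7, v)))
Function('L')(J, F) = Add(88, J) (Function('L')(J, F) = Add(J, 88) = Add(88, J))
M = -195 (M = Mul(-1, Add(88, 107)) = Mul(-1, 195) = -195)
Mul(-1, Add(M, Function('X')(-155, K))) = Mul(-1, Add(-195, Add(-42, Mul(-7, -155)))) = Mul(-1, Add(-195, Add(-42, 1085))) = Mul(-1, Add(-195, 1043)) = Mul(-1, 848) = -848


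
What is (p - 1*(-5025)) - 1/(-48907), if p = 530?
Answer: 271678386/48907 ≈ 5555.0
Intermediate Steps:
(p - 1*(-5025)) - 1/(-48907) = (530 - 1*(-5025)) - 1/(-48907) = (530 + 5025) - 1*(-1/48907) = 5555 + 1/48907 = 271678386/48907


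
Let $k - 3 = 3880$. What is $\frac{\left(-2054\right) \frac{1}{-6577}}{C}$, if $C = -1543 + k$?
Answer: $\frac{79}{591930} \approx 0.00013346$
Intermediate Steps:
$k = 3883$ ($k = 3 + 3880 = 3883$)
$C = 2340$ ($C = -1543 + 3883 = 2340$)
$\frac{\left(-2054\right) \frac{1}{-6577}}{C} = \frac{\left(-2054\right) \frac{1}{-6577}}{2340} = \left(-2054\right) \left(- \frac{1}{6577}\right) \frac{1}{2340} = \frac{2054}{6577} \cdot \frac{1}{2340} = \frac{79}{591930}$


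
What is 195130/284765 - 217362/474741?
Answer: 157636520/693280107 ≈ 0.22738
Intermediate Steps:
195130/284765 - 217362/474741 = 195130*(1/284765) - 217362*1/474741 = 3002/4381 - 72454/158247 = 157636520/693280107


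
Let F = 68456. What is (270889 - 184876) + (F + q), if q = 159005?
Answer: 313474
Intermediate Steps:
(270889 - 184876) + (F + q) = (270889 - 184876) + (68456 + 159005) = 86013 + 227461 = 313474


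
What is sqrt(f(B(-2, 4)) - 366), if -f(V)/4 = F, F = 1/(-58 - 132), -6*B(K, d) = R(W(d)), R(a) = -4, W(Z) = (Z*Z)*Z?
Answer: 4*I*sqrt(206435)/95 ≈ 19.131*I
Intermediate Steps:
W(Z) = Z**3 (W(Z) = Z**2*Z = Z**3)
B(K, d) = 2/3 (B(K, d) = -1/6*(-4) = 2/3)
F = -1/190 (F = 1/(-190) = -1/190 ≈ -0.0052632)
f(V) = 2/95 (f(V) = -4*(-1/190) = 2/95)
sqrt(f(B(-2, 4)) - 366) = sqrt(2/95 - 366) = sqrt(-34768/95) = 4*I*sqrt(206435)/95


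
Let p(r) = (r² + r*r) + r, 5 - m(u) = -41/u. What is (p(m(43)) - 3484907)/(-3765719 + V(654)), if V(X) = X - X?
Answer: 6443450963/6962814431 ≈ 0.92541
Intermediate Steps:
m(u) = 5 + 41/u (m(u) = 5 - (-41)/u = 5 + 41/u)
p(r) = r + 2*r² (p(r) = (r² + r²) + r = 2*r² + r = r + 2*r²)
V(X) = 0
(p(m(43)) - 3484907)/(-3765719 + V(654)) = ((5 + 41/43)*(1 + 2*(5 + 41/43)) - 3484907)/(-3765719 + 0) = ((5 + 41*(1/43))*(1 + 2*(5 + 41*(1/43))) - 3484907)/(-3765719) = ((5 + 41/43)*(1 + 2*(5 + 41/43)) - 3484907)*(-1/3765719) = (256*(1 + 2*(256/43))/43 - 3484907)*(-1/3765719) = (256*(1 + 512/43)/43 - 3484907)*(-1/3765719) = ((256/43)*(555/43) - 3484907)*(-1/3765719) = (142080/1849 - 3484907)*(-1/3765719) = -6443450963/1849*(-1/3765719) = 6443450963/6962814431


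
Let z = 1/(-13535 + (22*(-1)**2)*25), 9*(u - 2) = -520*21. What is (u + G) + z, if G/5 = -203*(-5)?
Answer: 150509132/38955 ≈ 3863.7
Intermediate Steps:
u = -3634/3 (u = 2 + (-520*21)/9 = 2 + (1/9)*(-10920) = 2 - 3640/3 = -3634/3 ≈ -1211.3)
G = 5075 (G = 5*(-203*(-5)) = 5*1015 = 5075)
z = -1/12985 (z = 1/(-13535 + (22*1)*25) = 1/(-13535 + 22*25) = 1/(-13535 + 550) = 1/(-12985) = -1/12985 ≈ -7.7012e-5)
(u + G) + z = (-3634/3 + 5075) - 1/12985 = 11591/3 - 1/12985 = 150509132/38955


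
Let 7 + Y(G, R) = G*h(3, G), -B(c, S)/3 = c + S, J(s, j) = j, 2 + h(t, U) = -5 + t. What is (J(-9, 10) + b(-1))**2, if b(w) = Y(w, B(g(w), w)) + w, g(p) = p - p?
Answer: 36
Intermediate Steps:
h(t, U) = -7 + t (h(t, U) = -2 + (-5 + t) = -7 + t)
g(p) = 0
B(c, S) = -3*S - 3*c (B(c, S) = -3*(c + S) = -3*(S + c) = -3*S - 3*c)
Y(G, R) = -7 - 4*G (Y(G, R) = -7 + G*(-7 + 3) = -7 + G*(-4) = -7 - 4*G)
b(w) = -7 - 3*w (b(w) = (-7 - 4*w) + w = -7 - 3*w)
(J(-9, 10) + b(-1))**2 = (10 + (-7 - 3*(-1)))**2 = (10 + (-7 + 3))**2 = (10 - 4)**2 = 6**2 = 36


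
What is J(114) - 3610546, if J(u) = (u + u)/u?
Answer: -3610544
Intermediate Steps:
J(u) = 2 (J(u) = (2*u)/u = 2)
J(114) - 3610546 = 2 - 3610546 = -3610544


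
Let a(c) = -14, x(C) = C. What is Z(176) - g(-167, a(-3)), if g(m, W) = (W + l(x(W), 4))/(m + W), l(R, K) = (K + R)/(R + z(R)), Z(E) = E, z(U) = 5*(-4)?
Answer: 541319/3077 ≈ 175.92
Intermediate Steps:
z(U) = -20
l(R, K) = (K + R)/(-20 + R) (l(R, K) = (K + R)/(R - 20) = (K + R)/(-20 + R))
g(m, W) = (W + (4 + W)/(-20 + W))/(W + m) (g(m, W) = (W + (4 + W)/(-20 + W))/(m + W) = (W + (4 + W)/(-20 + W))/(W + m))
Z(176) - g(-167, a(-3)) = 176 - (4 - 14 - 14*(-20 - 14))/((-20 - 14)*(-14 - 167)) = 176 - (4 - 14 - 14*(-34))/((-34)*(-181)) = 176 - (-1)*(-1)*(4 - 14 + 476)/(34*181) = 176 - (-1)*(-1)*466/(34*181) = 176 - 1*233/3077 = 176 - 233/3077 = 541319/3077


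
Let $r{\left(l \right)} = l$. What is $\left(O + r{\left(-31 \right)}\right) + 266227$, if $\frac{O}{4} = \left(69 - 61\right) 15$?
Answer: $266676$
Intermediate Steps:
$O = 480$ ($O = 4 \left(69 - 61\right) 15 = 4 \cdot 8 \cdot 15 = 4 \cdot 120 = 480$)
$\left(O + r{\left(-31 \right)}\right) + 266227 = \left(480 - 31\right) + 266227 = 449 + 266227 = 266676$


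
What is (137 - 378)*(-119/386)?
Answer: 28679/386 ≈ 74.298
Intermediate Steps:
(137 - 378)*(-119/386) = -(-28679)/386 = -241*(-119/386) = 28679/386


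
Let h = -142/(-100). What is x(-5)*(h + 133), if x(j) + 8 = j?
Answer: -87373/50 ≈ -1747.5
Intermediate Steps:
h = 71/50 (h = -142*(-1/100) = 71/50 ≈ 1.4200)
x(j) = -8 + j
x(-5)*(h + 133) = (-8 - 5)*(71/50 + 133) = -13*6721/50 = -87373/50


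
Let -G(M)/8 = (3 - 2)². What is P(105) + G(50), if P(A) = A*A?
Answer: 11017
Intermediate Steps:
P(A) = A²
G(M) = -8 (G(M) = -8*(3 - 2)² = -8*1² = -8*1 = -8)
P(105) + G(50) = 105² - 8 = 11025 - 8 = 11017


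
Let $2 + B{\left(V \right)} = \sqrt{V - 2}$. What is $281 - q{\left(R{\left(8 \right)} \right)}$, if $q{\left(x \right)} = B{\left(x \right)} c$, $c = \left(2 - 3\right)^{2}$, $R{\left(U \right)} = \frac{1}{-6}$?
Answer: $283 - \frac{i \sqrt{78}}{6} \approx 283.0 - 1.472 i$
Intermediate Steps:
$B{\left(V \right)} = -2 + \sqrt{-2 + V}$ ($B{\left(V \right)} = -2 + \sqrt{V - 2} = -2 + \sqrt{-2 + V}$)
$R{\left(U \right)} = - \frac{1}{6}$
$c = 1$ ($c = \left(-1\right)^{2} = 1$)
$q{\left(x \right)} = -2 + \sqrt{-2 + x}$ ($q{\left(x \right)} = \left(-2 + \sqrt{-2 + x}\right) 1 = -2 + \sqrt{-2 + x}$)
$281 - q{\left(R{\left(8 \right)} \right)} = 281 - \left(-2 + \sqrt{-2 - \frac{1}{6}}\right) = 281 - \left(-2 + \sqrt{- \frac{13}{6}}\right) = 281 - \left(-2 + \frac{i \sqrt{78}}{6}\right) = 281 + \left(2 - \frac{i \sqrt{78}}{6}\right) = 283 - \frac{i \sqrt{78}}{6}$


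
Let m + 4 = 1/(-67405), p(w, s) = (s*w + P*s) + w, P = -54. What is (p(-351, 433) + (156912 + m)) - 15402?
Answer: -2305925051/67405 ≈ -34210.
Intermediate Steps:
p(w, s) = w - 54*s + s*w (p(w, s) = (s*w - 54*s) + w = (-54*s + s*w) + w = w - 54*s + s*w)
m = -269621/67405 (m = -4 + 1/(-67405) = -4 - 1/67405 = -269621/67405 ≈ -4.0000)
(p(-351, 433) + (156912 + m)) - 15402 = ((-351 - 54*433 + 433*(-351)) + (156912 - 269621/67405)) - 15402 = ((-351 - 23382 - 151983) + 10576383739/67405) - 15402 = (-175716 + 10576383739/67405) - 15402 = -1267753241/67405 - 15402 = -2305925051/67405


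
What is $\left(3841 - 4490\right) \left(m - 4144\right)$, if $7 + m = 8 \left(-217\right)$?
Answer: $3820663$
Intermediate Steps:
$m = -1743$ ($m = -7 + 8 \left(-217\right) = -7 - 1736 = -1743$)
$\left(3841 - 4490\right) \left(m - 4144\right) = \left(3841 - 4490\right) \left(-1743 - 4144\right) = \left(-649\right) \left(-5887\right) = 3820663$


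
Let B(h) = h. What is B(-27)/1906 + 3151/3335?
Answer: 257207/276370 ≈ 0.93066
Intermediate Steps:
B(-27)/1906 + 3151/3335 = -27/1906 + 3151/3335 = -27*1/1906 + 3151*(1/3335) = -27/1906 + 137/145 = 257207/276370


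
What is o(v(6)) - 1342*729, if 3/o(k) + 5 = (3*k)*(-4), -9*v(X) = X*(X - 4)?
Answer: -10761495/11 ≈ -9.7832e+5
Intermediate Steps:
v(X) = -X*(-4 + X)/9 (v(X) = -X*(X - 4)/9 = -X*(-4 + X)/9)
o(k) = 3/(-5 - 12*k) (o(k) = 3/(-5 + (3*k)*(-4)) = 3/(-5 - 12*k))
o(v(6)) - 1342*729 = -3/(5 + 12*((1/9)*6*(4 - 1*6))) - 1342*729 = -3/(5 + 12*((1/9)*6*(4 - 6))) - 978318 = -3/(5 + 12*((1/9)*6*(-2))) - 978318 = -3/(5 + 12*(-4/3)) - 978318 = -3/(5 - 16) - 978318 = -3/(-11) - 978318 = -3*(-1/11) - 978318 = 3/11 - 978318 = -10761495/11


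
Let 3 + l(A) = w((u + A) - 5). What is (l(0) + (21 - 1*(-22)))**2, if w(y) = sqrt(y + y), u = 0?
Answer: (40 + I*sqrt(10))**2 ≈ 1590.0 + 252.98*I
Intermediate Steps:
w(y) = sqrt(2)*sqrt(y) (w(y) = sqrt(2*y) = sqrt(2)*sqrt(y))
l(A) = -3 + sqrt(2)*sqrt(-5 + A) (l(A) = -3 + sqrt(2)*sqrt((0 + A) - 5) = -3 + sqrt(2)*sqrt(A - 5) = -3 + sqrt(2)*sqrt(-5 + A))
(l(0) + (21 - 1*(-22)))**2 = ((-3 + sqrt(-10 + 2*0)) + (21 - 1*(-22)))**2 = ((-3 + sqrt(-10 + 0)) + (21 + 22))**2 = ((-3 + sqrt(-10)) + 43)**2 = ((-3 + I*sqrt(10)) + 43)**2 = (40 + I*sqrt(10))**2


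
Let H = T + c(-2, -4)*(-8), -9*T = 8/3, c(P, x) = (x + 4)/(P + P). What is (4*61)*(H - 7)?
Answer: -48068/27 ≈ -1780.3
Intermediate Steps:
c(P, x) = (4 + x)/(2*P) (c(P, x) = (4 + x)/((2*P)) = (4 + x)*(1/(2*P)) = (4 + x)/(2*P))
T = -8/27 (T = -8/(9*3) = -⅑*8/3 = -8/27 ≈ -0.29630)
H = -8/27 (H = -8/27 + ((½)*(4 - 4)/(-2))*(-8) = -8/27 + ((½)*(-½)*0)*(-8) = -8/27 + 0*(-8) = -8/27 + 0 = -8/27 ≈ -0.29630)
(4*61)*(H - 7) = (4*61)*(-8/27 - 7) = 244*(-197/27) = -48068/27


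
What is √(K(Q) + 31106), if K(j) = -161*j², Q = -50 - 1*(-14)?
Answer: 5*I*√7102 ≈ 421.37*I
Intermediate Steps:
Q = -36 (Q = -50 + 14 = -36)
√(K(Q) + 31106) = √(-161*(-36)² + 31106) = √(-161*1296 + 31106) = √(-208656 + 31106) = √(-177550) = 5*I*√7102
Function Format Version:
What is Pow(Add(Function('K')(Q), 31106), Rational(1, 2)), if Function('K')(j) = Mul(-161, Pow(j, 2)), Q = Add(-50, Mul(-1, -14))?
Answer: Mul(5, I, Pow(7102, Rational(1, 2))) ≈ Mul(421.37, I)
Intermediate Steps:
Q = -36 (Q = Add(-50, 14) = -36)
Pow(Add(Function('K')(Q), 31106), Rational(1, 2)) = Pow(Add(Mul(-161, Pow(-36, 2)), 31106), Rational(1, 2)) = Pow(Add(Mul(-161, 1296), 31106), Rational(1, 2)) = Pow(Add(-208656, 31106), Rational(1, 2)) = Pow(-177550, Rational(1, 2)) = Mul(5, I, Pow(7102, Rational(1, 2)))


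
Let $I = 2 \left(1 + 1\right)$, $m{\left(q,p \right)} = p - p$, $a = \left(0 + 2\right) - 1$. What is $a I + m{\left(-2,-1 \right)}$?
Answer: $4$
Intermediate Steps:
$a = 1$ ($a = 2 - 1 = 1$)
$m{\left(q,p \right)} = 0$
$I = 4$ ($I = 2 \cdot 2 = 4$)
$a I + m{\left(-2,-1 \right)} = 1 \cdot 4 + 0 = 4 + 0 = 4$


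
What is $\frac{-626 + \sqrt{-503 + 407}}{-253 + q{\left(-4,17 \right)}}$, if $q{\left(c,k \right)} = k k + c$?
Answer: $- \frac{313}{16} + \frac{i \sqrt{6}}{8} \approx -19.563 + 0.30619 i$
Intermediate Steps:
$q{\left(c,k \right)} = c + k^{2}$ ($q{\left(c,k \right)} = k^{2} + c = c + k^{2}$)
$\frac{-626 + \sqrt{-503 + 407}}{-253 + q{\left(-4,17 \right)}} = \frac{-626 + \sqrt{-503 + 407}}{-253 - \left(4 - 17^{2}\right)} = \frac{-626 + \sqrt{-96}}{-253 + \left(-4 + 289\right)} = \frac{-626 + 4 i \sqrt{6}}{-253 + 285} = \frac{-626 + 4 i \sqrt{6}}{32} = - \frac{313}{16} + \frac{i \sqrt{6}}{8}$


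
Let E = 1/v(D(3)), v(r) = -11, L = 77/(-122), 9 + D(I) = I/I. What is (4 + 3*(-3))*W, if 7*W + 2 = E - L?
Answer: 9795/9394 ≈ 1.0427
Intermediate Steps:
D(I) = -8 (D(I) = -9 + I/I = -9 + 1 = -8)
L = -77/122 (L = 77*(-1/122) = -77/122 ≈ -0.63115)
E = -1/11 (E = 1/(-11) = -1/11 ≈ -0.090909)
W = -1959/9394 (W = -2/7 + (-1/11 - 1*(-77/122))/7 = -2/7 + (-1/11 + 77/122)/7 = -2/7 + (1/7)*(725/1342) = -2/7 + 725/9394 = -1959/9394 ≈ -0.20854)
(4 + 3*(-3))*W = (4 + 3*(-3))*(-1959/9394) = (4 - 9)*(-1959/9394) = -5*(-1959/9394) = 9795/9394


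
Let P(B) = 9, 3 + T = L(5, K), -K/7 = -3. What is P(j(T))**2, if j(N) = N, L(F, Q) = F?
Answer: 81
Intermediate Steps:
K = 21 (K = -7*(-3) = 21)
T = 2 (T = -3 + 5 = 2)
P(j(T))**2 = 9**2 = 81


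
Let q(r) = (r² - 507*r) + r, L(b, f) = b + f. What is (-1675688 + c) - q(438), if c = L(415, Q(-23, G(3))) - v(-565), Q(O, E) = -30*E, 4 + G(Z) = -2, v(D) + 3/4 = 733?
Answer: -6584165/4 ≈ -1.6460e+6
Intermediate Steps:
v(D) = 2929/4 (v(D) = -¾ + 733 = 2929/4)
G(Z) = -6 (G(Z) = -4 - 2 = -6)
c = -549/4 (c = (415 - 30*(-6)) - 1*2929/4 = (415 + 180) - 2929/4 = 595 - 2929/4 = -549/4 ≈ -137.25)
q(r) = r² - 506*r
(-1675688 + c) - q(438) = (-1675688 - 549/4) - 438*(-506 + 438) = -6703301/4 - 438*(-68) = -6703301/4 - 1*(-29784) = -6703301/4 + 29784 = -6584165/4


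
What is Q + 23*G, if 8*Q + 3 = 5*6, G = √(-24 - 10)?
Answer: 27/8 + 23*I*√34 ≈ 3.375 + 134.11*I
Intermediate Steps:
G = I*√34 (G = √(-34) = I*√34 ≈ 5.8309*I)
Q = 27/8 (Q = -3/8 + (5*6)/8 = -3/8 + (⅛)*30 = -3/8 + 15/4 = 27/8 ≈ 3.3750)
Q + 23*G = 27/8 + 23*(I*√34) = 27/8 + 23*I*√34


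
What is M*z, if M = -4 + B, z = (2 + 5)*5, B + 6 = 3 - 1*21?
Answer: -980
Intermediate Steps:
B = -24 (B = -6 + (3 - 1*21) = -6 + (3 - 21) = -6 - 18 = -24)
z = 35 (z = 7*5 = 35)
M = -28 (M = -4 - 24 = -28)
M*z = -28*35 = -980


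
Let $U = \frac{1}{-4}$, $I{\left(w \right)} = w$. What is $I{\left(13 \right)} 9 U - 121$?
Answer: $- \frac{601}{4} \approx -150.25$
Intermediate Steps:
$U = - \frac{1}{4} \approx -0.25$
$I{\left(13 \right)} 9 U - 121 = 13 \cdot 9 \left(- \frac{1}{4}\right) - 121 = 13 \left(- \frac{9}{4}\right) - 121 = - \frac{117}{4} - 121 = - \frac{601}{4}$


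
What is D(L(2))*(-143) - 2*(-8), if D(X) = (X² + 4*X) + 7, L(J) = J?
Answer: -2701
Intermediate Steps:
D(X) = 7 + X² + 4*X
D(L(2))*(-143) - 2*(-8) = (7 + 2² + 4*2)*(-143) - 2*(-8) = (7 + 4 + 8)*(-143) + 16 = 19*(-143) + 16 = -2717 + 16 = -2701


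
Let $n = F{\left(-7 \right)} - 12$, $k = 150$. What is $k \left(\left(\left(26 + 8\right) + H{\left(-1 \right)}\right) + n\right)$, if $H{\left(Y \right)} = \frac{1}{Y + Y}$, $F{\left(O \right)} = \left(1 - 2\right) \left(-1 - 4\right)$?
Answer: $3975$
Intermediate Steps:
$F{\left(O \right)} = 5$ ($F{\left(O \right)} = \left(-1\right) \left(-5\right) = 5$)
$n = -7$ ($n = 5 - 12 = -7$)
$H{\left(Y \right)} = \frac{1}{2 Y}$
$k \left(\left(\left(26 + 8\right) + H{\left(-1 \right)}\right) + n\right) = 150 \left(\left(\left(26 + 8\right) + \frac{1}{2 \left(-1\right)}\right) - 7\right) = 150 \left(\left(34 + \frac{1}{2} \left(-1\right)\right) - 7\right) = 150 \left(\left(34 - \frac{1}{2}\right) - 7\right) = 150 \left(\frac{67}{2} - 7\right) = 150 \cdot \frac{53}{2} = 3975$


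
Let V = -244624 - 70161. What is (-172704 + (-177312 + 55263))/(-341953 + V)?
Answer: 294753/656738 ≈ 0.44881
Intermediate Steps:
V = -314785
(-172704 + (-177312 + 55263))/(-341953 + V) = (-172704 + (-177312 + 55263))/(-341953 - 314785) = (-172704 - 122049)/(-656738) = -294753*(-1/656738) = 294753/656738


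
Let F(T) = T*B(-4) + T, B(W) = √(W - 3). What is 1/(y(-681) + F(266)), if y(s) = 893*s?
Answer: -31993/19447514999 - 14*I*√7/19447514999 ≈ -1.6451e-6 - 1.9046e-9*I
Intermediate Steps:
B(W) = √(-3 + W)
F(T) = T + I*T*√7 (F(T) = T*√(-3 - 4) + T = T*√(-7) + T = T*(I*√7) + T = I*T*√7 + T = T + I*T*√7)
1/(y(-681) + F(266)) = 1/(893*(-681) + 266*(1 + I*√7)) = 1/(-608133 + (266 + 266*I*√7)) = 1/(-607867 + 266*I*√7)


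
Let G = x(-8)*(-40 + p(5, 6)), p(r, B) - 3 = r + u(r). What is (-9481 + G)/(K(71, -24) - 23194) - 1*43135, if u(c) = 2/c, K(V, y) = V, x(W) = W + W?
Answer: -4987008148/115615 ≈ -43135.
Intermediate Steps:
x(W) = 2*W
p(r, B) = 3 + r + 2/r (p(r, B) = 3 + (r + 2/r) = 3 + r + 2/r)
G = 2528/5 (G = (2*(-8))*(-40 + (3 + 5 + 2/5)) = -16*(-40 + (3 + 5 + 2*(⅕))) = -16*(-40 + (3 + 5 + ⅖)) = -16*(-40 + 42/5) = -16*(-158/5) = 2528/5 ≈ 505.60)
(-9481 + G)/(K(71, -24) - 23194) - 1*43135 = (-9481 + 2528/5)/(71 - 23194) - 1*43135 = -44877/5/(-23123) - 43135 = -44877/5*(-1/23123) - 43135 = 44877/115615 - 43135 = -4987008148/115615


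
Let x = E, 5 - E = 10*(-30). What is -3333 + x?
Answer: -3028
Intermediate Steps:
E = 305 (E = 5 - 10*(-30) = 5 - 1*(-300) = 5 + 300 = 305)
x = 305
-3333 + x = -3333 + 305 = -3028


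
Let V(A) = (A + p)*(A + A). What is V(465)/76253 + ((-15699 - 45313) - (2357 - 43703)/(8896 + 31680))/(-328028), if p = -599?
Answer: -734964835239581/507466159976192 ≈ -1.4483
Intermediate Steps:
V(A) = 2*A*(-599 + A) (V(A) = (A - 599)*(A + A) = (-599 + A)*(2*A) = 2*A*(-599 + A))
V(465)/76253 + ((-15699 - 45313) - (2357 - 43703)/(8896 + 31680))/(-328028) = (2*465*(-599 + 465))/76253 + ((-15699 - 45313) - (2357 - 43703)/(8896 + 31680))/(-328028) = (2*465*(-134))*(1/76253) + (-61012 - (-41346)/40576)*(-1/328028) = -124620*1/76253 + (-61012 - (-41346)/40576)*(-1/328028) = -124620/76253 + (-61012 - 1*(-20673/20288))*(-1/328028) = -124620/76253 + (-61012 + 20673/20288)*(-1/328028) = -124620/76253 - 1237790783/20288*(-1/328028) = -124620/76253 + 1237790783/6655032064 = -734964835239581/507466159976192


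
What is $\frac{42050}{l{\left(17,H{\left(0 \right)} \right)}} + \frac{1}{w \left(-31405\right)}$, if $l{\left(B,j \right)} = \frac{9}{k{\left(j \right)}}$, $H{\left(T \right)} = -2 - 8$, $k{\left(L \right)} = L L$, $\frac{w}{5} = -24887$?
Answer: $\frac{16432640340875009}{35170930575} \approx 4.6722 \cdot 10^{5}$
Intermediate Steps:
$w = -124435$ ($w = 5 \left(-24887\right) = -124435$)
$k{\left(L \right)} = L^{2}$
$H{\left(T \right)} = -10$ ($H{\left(T \right)} = -2 - 8 = -10$)
$l{\left(B,j \right)} = \frac{9}{j^{2}}$
$\frac{42050}{l{\left(17,H{\left(0 \right)} \right)}} + \frac{1}{w \left(-31405\right)} = \frac{42050}{9 \cdot \frac{1}{100}} + \frac{1}{\left(-124435\right) \left(-31405\right)} = \frac{42050}{9 \cdot \frac{1}{100}} - - \frac{1}{3907881175} = \frac{42050}{\frac{9}{100}} + \frac{1}{3907881175} = 42050 \cdot \frac{100}{9} + \frac{1}{3907881175} = \frac{4205000}{9} + \frac{1}{3907881175} = \frac{16432640340875009}{35170930575}$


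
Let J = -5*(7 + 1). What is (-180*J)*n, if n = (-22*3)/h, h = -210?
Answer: 15840/7 ≈ 2262.9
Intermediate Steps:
J = -40 (J = -5*8 = -40)
n = 11/35 (n = -22*3/(-210) = -66*(-1/210) = 11/35 ≈ 0.31429)
(-180*J)*n = -180*(-40)*(11/35) = 7200*(11/35) = 15840/7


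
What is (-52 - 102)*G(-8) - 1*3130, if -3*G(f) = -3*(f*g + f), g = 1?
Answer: -666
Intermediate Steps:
G(f) = 2*f (G(f) = -(-1)*(f*1 + f) = -(-1)*(f + f) = -(-1)*2*f = -(-2)*f = 2*f)
(-52 - 102)*G(-8) - 1*3130 = (-52 - 102)*(2*(-8)) - 1*3130 = -154*(-16) - 3130 = 2464 - 3130 = -666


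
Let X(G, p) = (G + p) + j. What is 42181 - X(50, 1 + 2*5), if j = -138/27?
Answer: 379126/9 ≈ 42125.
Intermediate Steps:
j = -46/9 (j = -138*1/27 = -46/9 ≈ -5.1111)
X(G, p) = -46/9 + G + p (X(G, p) = (G + p) - 46/9 = -46/9 + G + p)
42181 - X(50, 1 + 2*5) = 42181 - (-46/9 + 50 + (1 + 2*5)) = 42181 - (-46/9 + 50 + (1 + 10)) = 42181 - (-46/9 + 50 + 11) = 42181 - 1*503/9 = 42181 - 503/9 = 379126/9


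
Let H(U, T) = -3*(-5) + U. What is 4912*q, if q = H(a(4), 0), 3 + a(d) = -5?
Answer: 34384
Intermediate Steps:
a(d) = -8 (a(d) = -3 - 5 = -8)
H(U, T) = 15 + U
q = 7 (q = 15 - 8 = 7)
4912*q = 4912*7 = 34384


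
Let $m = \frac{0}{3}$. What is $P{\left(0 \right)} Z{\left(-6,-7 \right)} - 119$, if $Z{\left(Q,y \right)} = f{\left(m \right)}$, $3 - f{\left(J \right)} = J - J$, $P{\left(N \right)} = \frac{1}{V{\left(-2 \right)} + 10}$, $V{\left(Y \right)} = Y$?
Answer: $- \frac{949}{8} \approx -118.63$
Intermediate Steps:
$m = 0$ ($m = 0 \cdot \frac{1}{3} = 0$)
$P{\left(N \right)} = \frac{1}{8}$ ($P{\left(N \right)} = \frac{1}{-2 + 10} = \frac{1}{8}$)
$f{\left(J \right)} = 3$ ($f{\left(J \right)} = 3 - \left(J - J\right) = 3 - 0 = 3 + 0 = 3$)
$Z{\left(Q,y \right)} = 3$
$P{\left(0 \right)} Z{\left(-6,-7 \right)} - 119 = \frac{1}{8} \cdot 3 - 119 = \frac{3}{8} - 119 = - \frac{949}{8}$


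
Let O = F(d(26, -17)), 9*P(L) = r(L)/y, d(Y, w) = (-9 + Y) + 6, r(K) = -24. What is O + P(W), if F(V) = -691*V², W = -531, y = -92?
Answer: -25222189/69 ≈ -3.6554e+5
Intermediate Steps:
d(Y, w) = -3 + Y
P(L) = 2/69 (P(L) = (-24/(-92))/9 = (-24*(-1/92))/9 = (⅑)*(6/23) = 2/69)
O = -365539 (O = -691*(-3 + 26)² = -691*23² = -691*529 = -365539)
O + P(W) = -365539 + 2/69 = -25222189/69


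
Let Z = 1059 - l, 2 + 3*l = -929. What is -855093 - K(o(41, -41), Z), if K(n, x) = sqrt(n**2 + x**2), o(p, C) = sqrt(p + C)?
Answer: -2569387/3 ≈ -8.5646e+5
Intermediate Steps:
l = -931/3 (l = -2/3 + (1/3)*(-929) = -2/3 - 929/3 = -931/3 ≈ -310.33)
Z = 4108/3 (Z = 1059 - 1*(-931/3) = 1059 + 931/3 = 4108/3 ≈ 1369.3)
o(p, C) = sqrt(C + p)
-855093 - K(o(41, -41), Z) = -855093 - sqrt((sqrt(-41 + 41))**2 + (4108/3)**2) = -855093 - sqrt((sqrt(0))**2 + 16875664/9) = -855093 - sqrt(0**2 + 16875664/9) = -855093 - sqrt(0 + 16875664/9) = -855093 - sqrt(16875664/9) = -855093 - 1*4108/3 = -855093 - 4108/3 = -2569387/3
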